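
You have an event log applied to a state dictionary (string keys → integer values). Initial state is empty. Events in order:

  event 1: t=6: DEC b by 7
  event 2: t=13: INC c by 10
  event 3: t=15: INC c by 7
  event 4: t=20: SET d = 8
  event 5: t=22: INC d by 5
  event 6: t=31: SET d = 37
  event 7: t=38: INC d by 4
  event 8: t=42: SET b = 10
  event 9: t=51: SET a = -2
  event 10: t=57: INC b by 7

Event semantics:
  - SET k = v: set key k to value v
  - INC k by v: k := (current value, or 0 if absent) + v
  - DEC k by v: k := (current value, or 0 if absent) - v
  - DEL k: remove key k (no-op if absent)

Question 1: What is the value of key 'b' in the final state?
Track key 'b' through all 10 events:
  event 1 (t=6: DEC b by 7): b (absent) -> -7
  event 2 (t=13: INC c by 10): b unchanged
  event 3 (t=15: INC c by 7): b unchanged
  event 4 (t=20: SET d = 8): b unchanged
  event 5 (t=22: INC d by 5): b unchanged
  event 6 (t=31: SET d = 37): b unchanged
  event 7 (t=38: INC d by 4): b unchanged
  event 8 (t=42: SET b = 10): b -7 -> 10
  event 9 (t=51: SET a = -2): b unchanged
  event 10 (t=57: INC b by 7): b 10 -> 17
Final: b = 17

Answer: 17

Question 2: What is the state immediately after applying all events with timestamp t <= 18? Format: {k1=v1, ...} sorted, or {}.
Apply events with t <= 18 (3 events):
  after event 1 (t=6: DEC b by 7): {b=-7}
  after event 2 (t=13: INC c by 10): {b=-7, c=10}
  after event 3 (t=15: INC c by 7): {b=-7, c=17}

Answer: {b=-7, c=17}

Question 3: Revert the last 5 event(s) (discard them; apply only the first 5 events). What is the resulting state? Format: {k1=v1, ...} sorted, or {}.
Answer: {b=-7, c=17, d=13}

Derivation:
Keep first 5 events (discard last 5):
  after event 1 (t=6: DEC b by 7): {b=-7}
  after event 2 (t=13: INC c by 10): {b=-7, c=10}
  after event 3 (t=15: INC c by 7): {b=-7, c=17}
  after event 4 (t=20: SET d = 8): {b=-7, c=17, d=8}
  after event 5 (t=22: INC d by 5): {b=-7, c=17, d=13}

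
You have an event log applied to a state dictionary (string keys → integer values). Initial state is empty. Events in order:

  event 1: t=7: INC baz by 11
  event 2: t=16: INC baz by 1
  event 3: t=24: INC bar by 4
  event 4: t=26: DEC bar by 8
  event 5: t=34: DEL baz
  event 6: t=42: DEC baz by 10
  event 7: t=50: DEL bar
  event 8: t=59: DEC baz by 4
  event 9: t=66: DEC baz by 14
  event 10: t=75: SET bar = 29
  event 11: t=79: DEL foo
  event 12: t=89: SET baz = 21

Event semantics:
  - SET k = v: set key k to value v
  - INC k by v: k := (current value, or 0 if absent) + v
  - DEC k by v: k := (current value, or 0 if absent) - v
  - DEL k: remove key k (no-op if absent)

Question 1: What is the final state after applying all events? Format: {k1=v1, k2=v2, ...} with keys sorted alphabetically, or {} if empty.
  after event 1 (t=7: INC baz by 11): {baz=11}
  after event 2 (t=16: INC baz by 1): {baz=12}
  after event 3 (t=24: INC bar by 4): {bar=4, baz=12}
  after event 4 (t=26: DEC bar by 8): {bar=-4, baz=12}
  after event 5 (t=34: DEL baz): {bar=-4}
  after event 6 (t=42: DEC baz by 10): {bar=-4, baz=-10}
  after event 7 (t=50: DEL bar): {baz=-10}
  after event 8 (t=59: DEC baz by 4): {baz=-14}
  after event 9 (t=66: DEC baz by 14): {baz=-28}
  after event 10 (t=75: SET bar = 29): {bar=29, baz=-28}
  after event 11 (t=79: DEL foo): {bar=29, baz=-28}
  after event 12 (t=89: SET baz = 21): {bar=29, baz=21}

Answer: {bar=29, baz=21}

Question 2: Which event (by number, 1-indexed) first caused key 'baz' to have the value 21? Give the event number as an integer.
Looking for first event where baz becomes 21:
  event 1: baz = 11
  event 2: baz = 12
  event 3: baz = 12
  event 4: baz = 12
  event 5: baz = (absent)
  event 6: baz = -10
  event 7: baz = -10
  event 8: baz = -14
  event 9: baz = -28
  event 10: baz = -28
  event 11: baz = -28
  event 12: baz -28 -> 21  <-- first match

Answer: 12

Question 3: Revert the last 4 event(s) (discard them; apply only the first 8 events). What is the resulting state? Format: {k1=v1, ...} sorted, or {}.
Answer: {baz=-14}

Derivation:
Keep first 8 events (discard last 4):
  after event 1 (t=7: INC baz by 11): {baz=11}
  after event 2 (t=16: INC baz by 1): {baz=12}
  after event 3 (t=24: INC bar by 4): {bar=4, baz=12}
  after event 4 (t=26: DEC bar by 8): {bar=-4, baz=12}
  after event 5 (t=34: DEL baz): {bar=-4}
  after event 6 (t=42: DEC baz by 10): {bar=-4, baz=-10}
  after event 7 (t=50: DEL bar): {baz=-10}
  after event 8 (t=59: DEC baz by 4): {baz=-14}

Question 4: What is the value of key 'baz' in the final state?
Answer: 21

Derivation:
Track key 'baz' through all 12 events:
  event 1 (t=7: INC baz by 11): baz (absent) -> 11
  event 2 (t=16: INC baz by 1): baz 11 -> 12
  event 3 (t=24: INC bar by 4): baz unchanged
  event 4 (t=26: DEC bar by 8): baz unchanged
  event 5 (t=34: DEL baz): baz 12 -> (absent)
  event 6 (t=42: DEC baz by 10): baz (absent) -> -10
  event 7 (t=50: DEL bar): baz unchanged
  event 8 (t=59: DEC baz by 4): baz -10 -> -14
  event 9 (t=66: DEC baz by 14): baz -14 -> -28
  event 10 (t=75: SET bar = 29): baz unchanged
  event 11 (t=79: DEL foo): baz unchanged
  event 12 (t=89: SET baz = 21): baz -28 -> 21
Final: baz = 21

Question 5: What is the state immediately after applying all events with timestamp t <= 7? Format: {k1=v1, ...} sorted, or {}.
Apply events with t <= 7 (1 events):
  after event 1 (t=7: INC baz by 11): {baz=11}

Answer: {baz=11}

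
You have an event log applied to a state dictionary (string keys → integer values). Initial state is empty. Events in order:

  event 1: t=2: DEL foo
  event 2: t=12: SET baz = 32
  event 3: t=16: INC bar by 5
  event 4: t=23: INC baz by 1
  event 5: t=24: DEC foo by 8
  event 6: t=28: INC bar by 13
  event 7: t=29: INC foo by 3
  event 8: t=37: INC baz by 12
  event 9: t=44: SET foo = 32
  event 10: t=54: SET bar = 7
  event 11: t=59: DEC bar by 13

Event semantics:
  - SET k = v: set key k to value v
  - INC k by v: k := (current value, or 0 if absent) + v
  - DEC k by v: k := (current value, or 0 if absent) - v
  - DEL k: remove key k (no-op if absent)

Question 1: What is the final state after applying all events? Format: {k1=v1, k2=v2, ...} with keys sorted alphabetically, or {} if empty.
Answer: {bar=-6, baz=45, foo=32}

Derivation:
  after event 1 (t=2: DEL foo): {}
  after event 2 (t=12: SET baz = 32): {baz=32}
  after event 3 (t=16: INC bar by 5): {bar=5, baz=32}
  after event 4 (t=23: INC baz by 1): {bar=5, baz=33}
  after event 5 (t=24: DEC foo by 8): {bar=5, baz=33, foo=-8}
  after event 6 (t=28: INC bar by 13): {bar=18, baz=33, foo=-8}
  after event 7 (t=29: INC foo by 3): {bar=18, baz=33, foo=-5}
  after event 8 (t=37: INC baz by 12): {bar=18, baz=45, foo=-5}
  after event 9 (t=44: SET foo = 32): {bar=18, baz=45, foo=32}
  after event 10 (t=54: SET bar = 7): {bar=7, baz=45, foo=32}
  after event 11 (t=59: DEC bar by 13): {bar=-6, baz=45, foo=32}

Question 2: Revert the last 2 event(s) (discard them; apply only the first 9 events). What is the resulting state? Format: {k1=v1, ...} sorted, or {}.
Answer: {bar=18, baz=45, foo=32}

Derivation:
Keep first 9 events (discard last 2):
  after event 1 (t=2: DEL foo): {}
  after event 2 (t=12: SET baz = 32): {baz=32}
  after event 3 (t=16: INC bar by 5): {bar=5, baz=32}
  after event 4 (t=23: INC baz by 1): {bar=5, baz=33}
  after event 5 (t=24: DEC foo by 8): {bar=5, baz=33, foo=-8}
  after event 6 (t=28: INC bar by 13): {bar=18, baz=33, foo=-8}
  after event 7 (t=29: INC foo by 3): {bar=18, baz=33, foo=-5}
  after event 8 (t=37: INC baz by 12): {bar=18, baz=45, foo=-5}
  after event 9 (t=44: SET foo = 32): {bar=18, baz=45, foo=32}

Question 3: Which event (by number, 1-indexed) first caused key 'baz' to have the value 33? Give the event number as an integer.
Looking for first event where baz becomes 33:
  event 2: baz = 32
  event 3: baz = 32
  event 4: baz 32 -> 33  <-- first match

Answer: 4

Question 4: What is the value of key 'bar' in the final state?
Answer: -6

Derivation:
Track key 'bar' through all 11 events:
  event 1 (t=2: DEL foo): bar unchanged
  event 2 (t=12: SET baz = 32): bar unchanged
  event 3 (t=16: INC bar by 5): bar (absent) -> 5
  event 4 (t=23: INC baz by 1): bar unchanged
  event 5 (t=24: DEC foo by 8): bar unchanged
  event 6 (t=28: INC bar by 13): bar 5 -> 18
  event 7 (t=29: INC foo by 3): bar unchanged
  event 8 (t=37: INC baz by 12): bar unchanged
  event 9 (t=44: SET foo = 32): bar unchanged
  event 10 (t=54: SET bar = 7): bar 18 -> 7
  event 11 (t=59: DEC bar by 13): bar 7 -> -6
Final: bar = -6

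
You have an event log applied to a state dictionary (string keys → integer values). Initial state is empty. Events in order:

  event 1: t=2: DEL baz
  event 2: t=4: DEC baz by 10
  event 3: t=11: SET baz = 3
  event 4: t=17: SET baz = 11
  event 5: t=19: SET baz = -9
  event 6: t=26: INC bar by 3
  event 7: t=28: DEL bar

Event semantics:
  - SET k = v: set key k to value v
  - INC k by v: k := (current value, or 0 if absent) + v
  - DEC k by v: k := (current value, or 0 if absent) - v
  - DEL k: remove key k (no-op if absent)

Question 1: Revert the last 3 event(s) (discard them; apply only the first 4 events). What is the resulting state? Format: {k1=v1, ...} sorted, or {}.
Keep first 4 events (discard last 3):
  after event 1 (t=2: DEL baz): {}
  after event 2 (t=4: DEC baz by 10): {baz=-10}
  after event 3 (t=11: SET baz = 3): {baz=3}
  after event 4 (t=17: SET baz = 11): {baz=11}

Answer: {baz=11}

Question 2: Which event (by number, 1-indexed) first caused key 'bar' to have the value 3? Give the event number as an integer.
Looking for first event where bar becomes 3:
  event 6: bar (absent) -> 3  <-- first match

Answer: 6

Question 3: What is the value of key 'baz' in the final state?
Answer: -9

Derivation:
Track key 'baz' through all 7 events:
  event 1 (t=2: DEL baz): baz (absent) -> (absent)
  event 2 (t=4: DEC baz by 10): baz (absent) -> -10
  event 3 (t=11: SET baz = 3): baz -10 -> 3
  event 4 (t=17: SET baz = 11): baz 3 -> 11
  event 5 (t=19: SET baz = -9): baz 11 -> -9
  event 6 (t=26: INC bar by 3): baz unchanged
  event 7 (t=28: DEL bar): baz unchanged
Final: baz = -9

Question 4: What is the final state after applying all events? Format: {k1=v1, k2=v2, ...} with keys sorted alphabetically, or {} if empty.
  after event 1 (t=2: DEL baz): {}
  after event 2 (t=4: DEC baz by 10): {baz=-10}
  after event 3 (t=11: SET baz = 3): {baz=3}
  after event 4 (t=17: SET baz = 11): {baz=11}
  after event 5 (t=19: SET baz = -9): {baz=-9}
  after event 6 (t=26: INC bar by 3): {bar=3, baz=-9}
  after event 7 (t=28: DEL bar): {baz=-9}

Answer: {baz=-9}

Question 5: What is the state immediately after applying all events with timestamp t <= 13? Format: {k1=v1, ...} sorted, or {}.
Answer: {baz=3}

Derivation:
Apply events with t <= 13 (3 events):
  after event 1 (t=2: DEL baz): {}
  after event 2 (t=4: DEC baz by 10): {baz=-10}
  after event 3 (t=11: SET baz = 3): {baz=3}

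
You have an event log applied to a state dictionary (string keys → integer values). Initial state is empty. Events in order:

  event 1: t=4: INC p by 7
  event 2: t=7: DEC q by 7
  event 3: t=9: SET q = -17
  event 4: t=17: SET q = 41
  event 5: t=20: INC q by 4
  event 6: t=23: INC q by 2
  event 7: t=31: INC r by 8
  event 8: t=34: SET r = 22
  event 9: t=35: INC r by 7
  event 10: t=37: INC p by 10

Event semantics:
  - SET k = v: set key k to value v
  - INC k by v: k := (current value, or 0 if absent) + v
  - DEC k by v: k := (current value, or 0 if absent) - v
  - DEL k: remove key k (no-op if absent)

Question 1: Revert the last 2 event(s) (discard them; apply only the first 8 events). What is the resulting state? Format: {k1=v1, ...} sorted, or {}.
Keep first 8 events (discard last 2):
  after event 1 (t=4: INC p by 7): {p=7}
  after event 2 (t=7: DEC q by 7): {p=7, q=-7}
  after event 3 (t=9: SET q = -17): {p=7, q=-17}
  after event 4 (t=17: SET q = 41): {p=7, q=41}
  after event 5 (t=20: INC q by 4): {p=7, q=45}
  after event 6 (t=23: INC q by 2): {p=7, q=47}
  after event 7 (t=31: INC r by 8): {p=7, q=47, r=8}
  after event 8 (t=34: SET r = 22): {p=7, q=47, r=22}

Answer: {p=7, q=47, r=22}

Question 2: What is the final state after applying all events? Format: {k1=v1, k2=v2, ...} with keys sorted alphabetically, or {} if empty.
Answer: {p=17, q=47, r=29}

Derivation:
  after event 1 (t=4: INC p by 7): {p=7}
  after event 2 (t=7: DEC q by 7): {p=7, q=-7}
  after event 3 (t=9: SET q = -17): {p=7, q=-17}
  after event 4 (t=17: SET q = 41): {p=7, q=41}
  after event 5 (t=20: INC q by 4): {p=7, q=45}
  after event 6 (t=23: INC q by 2): {p=7, q=47}
  after event 7 (t=31: INC r by 8): {p=7, q=47, r=8}
  after event 8 (t=34: SET r = 22): {p=7, q=47, r=22}
  after event 9 (t=35: INC r by 7): {p=7, q=47, r=29}
  after event 10 (t=37: INC p by 10): {p=17, q=47, r=29}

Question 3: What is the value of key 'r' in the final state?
Answer: 29

Derivation:
Track key 'r' through all 10 events:
  event 1 (t=4: INC p by 7): r unchanged
  event 2 (t=7: DEC q by 7): r unchanged
  event 3 (t=9: SET q = -17): r unchanged
  event 4 (t=17: SET q = 41): r unchanged
  event 5 (t=20: INC q by 4): r unchanged
  event 6 (t=23: INC q by 2): r unchanged
  event 7 (t=31: INC r by 8): r (absent) -> 8
  event 8 (t=34: SET r = 22): r 8 -> 22
  event 9 (t=35: INC r by 7): r 22 -> 29
  event 10 (t=37: INC p by 10): r unchanged
Final: r = 29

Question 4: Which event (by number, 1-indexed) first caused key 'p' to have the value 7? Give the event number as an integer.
Looking for first event where p becomes 7:
  event 1: p (absent) -> 7  <-- first match

Answer: 1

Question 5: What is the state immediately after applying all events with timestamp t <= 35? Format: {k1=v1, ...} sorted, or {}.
Answer: {p=7, q=47, r=29}

Derivation:
Apply events with t <= 35 (9 events):
  after event 1 (t=4: INC p by 7): {p=7}
  after event 2 (t=7: DEC q by 7): {p=7, q=-7}
  after event 3 (t=9: SET q = -17): {p=7, q=-17}
  after event 4 (t=17: SET q = 41): {p=7, q=41}
  after event 5 (t=20: INC q by 4): {p=7, q=45}
  after event 6 (t=23: INC q by 2): {p=7, q=47}
  after event 7 (t=31: INC r by 8): {p=7, q=47, r=8}
  after event 8 (t=34: SET r = 22): {p=7, q=47, r=22}
  after event 9 (t=35: INC r by 7): {p=7, q=47, r=29}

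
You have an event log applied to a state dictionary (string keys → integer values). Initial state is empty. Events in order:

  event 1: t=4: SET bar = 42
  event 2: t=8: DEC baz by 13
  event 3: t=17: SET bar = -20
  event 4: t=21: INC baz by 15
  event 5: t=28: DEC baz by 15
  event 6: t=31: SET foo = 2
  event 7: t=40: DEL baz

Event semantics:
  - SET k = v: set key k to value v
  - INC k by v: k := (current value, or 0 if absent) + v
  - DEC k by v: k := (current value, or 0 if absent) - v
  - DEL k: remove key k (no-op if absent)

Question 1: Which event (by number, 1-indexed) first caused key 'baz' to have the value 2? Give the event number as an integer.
Looking for first event where baz becomes 2:
  event 2: baz = -13
  event 3: baz = -13
  event 4: baz -13 -> 2  <-- first match

Answer: 4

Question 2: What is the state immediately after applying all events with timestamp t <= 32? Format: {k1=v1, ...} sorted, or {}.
Apply events with t <= 32 (6 events):
  after event 1 (t=4: SET bar = 42): {bar=42}
  after event 2 (t=8: DEC baz by 13): {bar=42, baz=-13}
  after event 3 (t=17: SET bar = -20): {bar=-20, baz=-13}
  after event 4 (t=21: INC baz by 15): {bar=-20, baz=2}
  after event 5 (t=28: DEC baz by 15): {bar=-20, baz=-13}
  after event 6 (t=31: SET foo = 2): {bar=-20, baz=-13, foo=2}

Answer: {bar=-20, baz=-13, foo=2}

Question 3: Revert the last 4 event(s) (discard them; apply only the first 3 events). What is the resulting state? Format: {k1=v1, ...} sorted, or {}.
Answer: {bar=-20, baz=-13}

Derivation:
Keep first 3 events (discard last 4):
  after event 1 (t=4: SET bar = 42): {bar=42}
  after event 2 (t=8: DEC baz by 13): {bar=42, baz=-13}
  after event 3 (t=17: SET bar = -20): {bar=-20, baz=-13}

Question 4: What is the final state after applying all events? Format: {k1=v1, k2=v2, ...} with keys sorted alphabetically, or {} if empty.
Answer: {bar=-20, foo=2}

Derivation:
  after event 1 (t=4: SET bar = 42): {bar=42}
  after event 2 (t=8: DEC baz by 13): {bar=42, baz=-13}
  after event 3 (t=17: SET bar = -20): {bar=-20, baz=-13}
  after event 4 (t=21: INC baz by 15): {bar=-20, baz=2}
  after event 5 (t=28: DEC baz by 15): {bar=-20, baz=-13}
  after event 6 (t=31: SET foo = 2): {bar=-20, baz=-13, foo=2}
  after event 7 (t=40: DEL baz): {bar=-20, foo=2}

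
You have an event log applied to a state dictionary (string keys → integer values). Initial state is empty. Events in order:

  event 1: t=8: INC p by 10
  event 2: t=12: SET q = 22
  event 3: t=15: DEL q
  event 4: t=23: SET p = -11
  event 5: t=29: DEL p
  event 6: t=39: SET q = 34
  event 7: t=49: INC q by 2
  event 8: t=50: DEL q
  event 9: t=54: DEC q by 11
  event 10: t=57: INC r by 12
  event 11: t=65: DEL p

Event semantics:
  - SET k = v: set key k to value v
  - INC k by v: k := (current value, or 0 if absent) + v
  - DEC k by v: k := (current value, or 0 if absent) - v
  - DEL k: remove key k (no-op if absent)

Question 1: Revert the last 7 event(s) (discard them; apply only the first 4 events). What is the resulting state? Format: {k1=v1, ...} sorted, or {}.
Answer: {p=-11}

Derivation:
Keep first 4 events (discard last 7):
  after event 1 (t=8: INC p by 10): {p=10}
  after event 2 (t=12: SET q = 22): {p=10, q=22}
  after event 3 (t=15: DEL q): {p=10}
  after event 4 (t=23: SET p = -11): {p=-11}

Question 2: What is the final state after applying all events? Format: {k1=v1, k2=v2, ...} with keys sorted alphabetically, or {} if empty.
  after event 1 (t=8: INC p by 10): {p=10}
  after event 2 (t=12: SET q = 22): {p=10, q=22}
  after event 3 (t=15: DEL q): {p=10}
  after event 4 (t=23: SET p = -11): {p=-11}
  after event 5 (t=29: DEL p): {}
  after event 6 (t=39: SET q = 34): {q=34}
  after event 7 (t=49: INC q by 2): {q=36}
  after event 8 (t=50: DEL q): {}
  after event 9 (t=54: DEC q by 11): {q=-11}
  after event 10 (t=57: INC r by 12): {q=-11, r=12}
  after event 11 (t=65: DEL p): {q=-11, r=12}

Answer: {q=-11, r=12}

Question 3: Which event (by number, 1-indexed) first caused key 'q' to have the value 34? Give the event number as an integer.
Answer: 6

Derivation:
Looking for first event where q becomes 34:
  event 2: q = 22
  event 3: q = (absent)
  event 6: q (absent) -> 34  <-- first match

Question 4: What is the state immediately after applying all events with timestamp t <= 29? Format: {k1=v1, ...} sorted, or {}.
Answer: {}

Derivation:
Apply events with t <= 29 (5 events):
  after event 1 (t=8: INC p by 10): {p=10}
  after event 2 (t=12: SET q = 22): {p=10, q=22}
  after event 3 (t=15: DEL q): {p=10}
  after event 4 (t=23: SET p = -11): {p=-11}
  after event 5 (t=29: DEL p): {}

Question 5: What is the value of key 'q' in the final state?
Answer: -11

Derivation:
Track key 'q' through all 11 events:
  event 1 (t=8: INC p by 10): q unchanged
  event 2 (t=12: SET q = 22): q (absent) -> 22
  event 3 (t=15: DEL q): q 22 -> (absent)
  event 4 (t=23: SET p = -11): q unchanged
  event 5 (t=29: DEL p): q unchanged
  event 6 (t=39: SET q = 34): q (absent) -> 34
  event 7 (t=49: INC q by 2): q 34 -> 36
  event 8 (t=50: DEL q): q 36 -> (absent)
  event 9 (t=54: DEC q by 11): q (absent) -> -11
  event 10 (t=57: INC r by 12): q unchanged
  event 11 (t=65: DEL p): q unchanged
Final: q = -11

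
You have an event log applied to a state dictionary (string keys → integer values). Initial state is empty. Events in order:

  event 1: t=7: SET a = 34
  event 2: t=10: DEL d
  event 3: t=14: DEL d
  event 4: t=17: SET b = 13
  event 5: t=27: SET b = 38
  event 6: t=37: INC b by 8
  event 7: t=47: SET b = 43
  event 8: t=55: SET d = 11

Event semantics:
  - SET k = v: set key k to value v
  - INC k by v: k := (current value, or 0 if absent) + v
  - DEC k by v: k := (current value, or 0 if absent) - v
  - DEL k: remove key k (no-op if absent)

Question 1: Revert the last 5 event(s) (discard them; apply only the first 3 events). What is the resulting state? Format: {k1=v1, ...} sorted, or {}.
Keep first 3 events (discard last 5):
  after event 1 (t=7: SET a = 34): {a=34}
  after event 2 (t=10: DEL d): {a=34}
  after event 3 (t=14: DEL d): {a=34}

Answer: {a=34}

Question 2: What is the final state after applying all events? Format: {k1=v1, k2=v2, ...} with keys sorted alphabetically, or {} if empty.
Answer: {a=34, b=43, d=11}

Derivation:
  after event 1 (t=7: SET a = 34): {a=34}
  after event 2 (t=10: DEL d): {a=34}
  after event 3 (t=14: DEL d): {a=34}
  after event 4 (t=17: SET b = 13): {a=34, b=13}
  after event 5 (t=27: SET b = 38): {a=34, b=38}
  after event 6 (t=37: INC b by 8): {a=34, b=46}
  after event 7 (t=47: SET b = 43): {a=34, b=43}
  after event 8 (t=55: SET d = 11): {a=34, b=43, d=11}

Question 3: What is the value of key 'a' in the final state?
Track key 'a' through all 8 events:
  event 1 (t=7: SET a = 34): a (absent) -> 34
  event 2 (t=10: DEL d): a unchanged
  event 3 (t=14: DEL d): a unchanged
  event 4 (t=17: SET b = 13): a unchanged
  event 5 (t=27: SET b = 38): a unchanged
  event 6 (t=37: INC b by 8): a unchanged
  event 7 (t=47: SET b = 43): a unchanged
  event 8 (t=55: SET d = 11): a unchanged
Final: a = 34

Answer: 34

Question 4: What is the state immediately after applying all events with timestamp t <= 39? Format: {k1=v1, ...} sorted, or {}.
Answer: {a=34, b=46}

Derivation:
Apply events with t <= 39 (6 events):
  after event 1 (t=7: SET a = 34): {a=34}
  after event 2 (t=10: DEL d): {a=34}
  after event 3 (t=14: DEL d): {a=34}
  after event 4 (t=17: SET b = 13): {a=34, b=13}
  after event 5 (t=27: SET b = 38): {a=34, b=38}
  after event 6 (t=37: INC b by 8): {a=34, b=46}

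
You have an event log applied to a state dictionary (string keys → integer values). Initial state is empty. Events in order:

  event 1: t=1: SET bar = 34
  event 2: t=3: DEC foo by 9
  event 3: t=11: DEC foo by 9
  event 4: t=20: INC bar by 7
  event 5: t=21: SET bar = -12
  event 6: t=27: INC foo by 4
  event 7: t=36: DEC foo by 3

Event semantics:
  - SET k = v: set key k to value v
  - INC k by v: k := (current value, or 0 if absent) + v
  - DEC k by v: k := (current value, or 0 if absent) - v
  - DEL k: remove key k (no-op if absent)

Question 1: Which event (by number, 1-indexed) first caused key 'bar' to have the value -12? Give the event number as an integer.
Answer: 5

Derivation:
Looking for first event where bar becomes -12:
  event 1: bar = 34
  event 2: bar = 34
  event 3: bar = 34
  event 4: bar = 41
  event 5: bar 41 -> -12  <-- first match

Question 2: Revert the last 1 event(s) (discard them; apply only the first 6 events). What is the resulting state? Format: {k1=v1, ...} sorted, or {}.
Answer: {bar=-12, foo=-14}

Derivation:
Keep first 6 events (discard last 1):
  after event 1 (t=1: SET bar = 34): {bar=34}
  after event 2 (t=3: DEC foo by 9): {bar=34, foo=-9}
  after event 3 (t=11: DEC foo by 9): {bar=34, foo=-18}
  after event 4 (t=20: INC bar by 7): {bar=41, foo=-18}
  after event 5 (t=21: SET bar = -12): {bar=-12, foo=-18}
  after event 6 (t=27: INC foo by 4): {bar=-12, foo=-14}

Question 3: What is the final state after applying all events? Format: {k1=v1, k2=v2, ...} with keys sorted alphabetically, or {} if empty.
Answer: {bar=-12, foo=-17}

Derivation:
  after event 1 (t=1: SET bar = 34): {bar=34}
  after event 2 (t=3: DEC foo by 9): {bar=34, foo=-9}
  after event 3 (t=11: DEC foo by 9): {bar=34, foo=-18}
  after event 4 (t=20: INC bar by 7): {bar=41, foo=-18}
  after event 5 (t=21: SET bar = -12): {bar=-12, foo=-18}
  after event 6 (t=27: INC foo by 4): {bar=-12, foo=-14}
  after event 7 (t=36: DEC foo by 3): {bar=-12, foo=-17}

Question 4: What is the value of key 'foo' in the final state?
Track key 'foo' through all 7 events:
  event 1 (t=1: SET bar = 34): foo unchanged
  event 2 (t=3: DEC foo by 9): foo (absent) -> -9
  event 3 (t=11: DEC foo by 9): foo -9 -> -18
  event 4 (t=20: INC bar by 7): foo unchanged
  event 5 (t=21: SET bar = -12): foo unchanged
  event 6 (t=27: INC foo by 4): foo -18 -> -14
  event 7 (t=36: DEC foo by 3): foo -14 -> -17
Final: foo = -17

Answer: -17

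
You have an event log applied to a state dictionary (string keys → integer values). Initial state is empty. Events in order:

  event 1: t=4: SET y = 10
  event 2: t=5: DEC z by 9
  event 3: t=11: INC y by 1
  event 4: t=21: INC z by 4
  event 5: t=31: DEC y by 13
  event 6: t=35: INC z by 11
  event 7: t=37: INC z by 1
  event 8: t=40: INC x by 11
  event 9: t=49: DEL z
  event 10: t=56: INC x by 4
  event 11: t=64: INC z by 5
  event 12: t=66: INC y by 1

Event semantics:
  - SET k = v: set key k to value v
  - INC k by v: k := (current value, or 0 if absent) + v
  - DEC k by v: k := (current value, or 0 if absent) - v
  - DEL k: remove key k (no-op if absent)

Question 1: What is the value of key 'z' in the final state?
Answer: 5

Derivation:
Track key 'z' through all 12 events:
  event 1 (t=4: SET y = 10): z unchanged
  event 2 (t=5: DEC z by 9): z (absent) -> -9
  event 3 (t=11: INC y by 1): z unchanged
  event 4 (t=21: INC z by 4): z -9 -> -5
  event 5 (t=31: DEC y by 13): z unchanged
  event 6 (t=35: INC z by 11): z -5 -> 6
  event 7 (t=37: INC z by 1): z 6 -> 7
  event 8 (t=40: INC x by 11): z unchanged
  event 9 (t=49: DEL z): z 7 -> (absent)
  event 10 (t=56: INC x by 4): z unchanged
  event 11 (t=64: INC z by 5): z (absent) -> 5
  event 12 (t=66: INC y by 1): z unchanged
Final: z = 5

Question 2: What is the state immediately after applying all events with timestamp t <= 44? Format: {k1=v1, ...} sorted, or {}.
Answer: {x=11, y=-2, z=7}

Derivation:
Apply events with t <= 44 (8 events):
  after event 1 (t=4: SET y = 10): {y=10}
  after event 2 (t=5: DEC z by 9): {y=10, z=-9}
  after event 3 (t=11: INC y by 1): {y=11, z=-9}
  after event 4 (t=21: INC z by 4): {y=11, z=-5}
  after event 5 (t=31: DEC y by 13): {y=-2, z=-5}
  after event 6 (t=35: INC z by 11): {y=-2, z=6}
  after event 7 (t=37: INC z by 1): {y=-2, z=7}
  after event 8 (t=40: INC x by 11): {x=11, y=-2, z=7}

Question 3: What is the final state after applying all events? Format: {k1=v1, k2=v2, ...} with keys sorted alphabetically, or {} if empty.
  after event 1 (t=4: SET y = 10): {y=10}
  after event 2 (t=5: DEC z by 9): {y=10, z=-9}
  after event 3 (t=11: INC y by 1): {y=11, z=-9}
  after event 4 (t=21: INC z by 4): {y=11, z=-5}
  after event 5 (t=31: DEC y by 13): {y=-2, z=-5}
  after event 6 (t=35: INC z by 11): {y=-2, z=6}
  after event 7 (t=37: INC z by 1): {y=-2, z=7}
  after event 8 (t=40: INC x by 11): {x=11, y=-2, z=7}
  after event 9 (t=49: DEL z): {x=11, y=-2}
  after event 10 (t=56: INC x by 4): {x=15, y=-2}
  after event 11 (t=64: INC z by 5): {x=15, y=-2, z=5}
  after event 12 (t=66: INC y by 1): {x=15, y=-1, z=5}

Answer: {x=15, y=-1, z=5}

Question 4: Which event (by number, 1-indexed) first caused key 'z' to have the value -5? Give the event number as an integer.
Answer: 4

Derivation:
Looking for first event where z becomes -5:
  event 2: z = -9
  event 3: z = -9
  event 4: z -9 -> -5  <-- first match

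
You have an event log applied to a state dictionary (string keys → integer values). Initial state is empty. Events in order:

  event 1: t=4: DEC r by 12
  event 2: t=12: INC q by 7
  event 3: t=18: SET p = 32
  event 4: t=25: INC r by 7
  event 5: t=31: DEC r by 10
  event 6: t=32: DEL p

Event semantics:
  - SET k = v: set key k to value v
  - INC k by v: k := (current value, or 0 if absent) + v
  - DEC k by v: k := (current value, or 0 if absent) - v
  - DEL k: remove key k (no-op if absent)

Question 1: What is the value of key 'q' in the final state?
Answer: 7

Derivation:
Track key 'q' through all 6 events:
  event 1 (t=4: DEC r by 12): q unchanged
  event 2 (t=12: INC q by 7): q (absent) -> 7
  event 3 (t=18: SET p = 32): q unchanged
  event 4 (t=25: INC r by 7): q unchanged
  event 5 (t=31: DEC r by 10): q unchanged
  event 6 (t=32: DEL p): q unchanged
Final: q = 7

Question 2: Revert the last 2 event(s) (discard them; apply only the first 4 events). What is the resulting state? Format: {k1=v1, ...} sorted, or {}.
Answer: {p=32, q=7, r=-5}

Derivation:
Keep first 4 events (discard last 2):
  after event 1 (t=4: DEC r by 12): {r=-12}
  after event 2 (t=12: INC q by 7): {q=7, r=-12}
  after event 3 (t=18: SET p = 32): {p=32, q=7, r=-12}
  after event 4 (t=25: INC r by 7): {p=32, q=7, r=-5}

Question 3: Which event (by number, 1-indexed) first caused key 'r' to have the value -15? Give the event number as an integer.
Looking for first event where r becomes -15:
  event 1: r = -12
  event 2: r = -12
  event 3: r = -12
  event 4: r = -5
  event 5: r -5 -> -15  <-- first match

Answer: 5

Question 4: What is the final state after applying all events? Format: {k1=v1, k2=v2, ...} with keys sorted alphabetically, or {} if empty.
  after event 1 (t=4: DEC r by 12): {r=-12}
  after event 2 (t=12: INC q by 7): {q=7, r=-12}
  after event 3 (t=18: SET p = 32): {p=32, q=7, r=-12}
  after event 4 (t=25: INC r by 7): {p=32, q=7, r=-5}
  after event 5 (t=31: DEC r by 10): {p=32, q=7, r=-15}
  after event 6 (t=32: DEL p): {q=7, r=-15}

Answer: {q=7, r=-15}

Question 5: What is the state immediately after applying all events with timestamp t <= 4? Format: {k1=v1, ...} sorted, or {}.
Answer: {r=-12}

Derivation:
Apply events with t <= 4 (1 events):
  after event 1 (t=4: DEC r by 12): {r=-12}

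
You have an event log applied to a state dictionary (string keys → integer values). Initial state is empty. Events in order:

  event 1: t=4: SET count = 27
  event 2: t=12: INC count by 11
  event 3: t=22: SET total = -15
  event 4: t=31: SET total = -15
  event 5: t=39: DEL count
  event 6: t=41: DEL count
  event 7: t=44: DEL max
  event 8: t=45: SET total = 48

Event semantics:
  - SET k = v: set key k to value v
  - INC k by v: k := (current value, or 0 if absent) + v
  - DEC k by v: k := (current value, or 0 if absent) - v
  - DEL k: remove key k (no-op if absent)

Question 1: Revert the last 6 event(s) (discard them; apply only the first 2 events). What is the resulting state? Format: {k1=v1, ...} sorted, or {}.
Keep first 2 events (discard last 6):
  after event 1 (t=4: SET count = 27): {count=27}
  after event 2 (t=12: INC count by 11): {count=38}

Answer: {count=38}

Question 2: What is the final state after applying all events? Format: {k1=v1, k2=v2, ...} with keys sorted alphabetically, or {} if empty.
Answer: {total=48}

Derivation:
  after event 1 (t=4: SET count = 27): {count=27}
  after event 2 (t=12: INC count by 11): {count=38}
  after event 3 (t=22: SET total = -15): {count=38, total=-15}
  after event 4 (t=31: SET total = -15): {count=38, total=-15}
  after event 5 (t=39: DEL count): {total=-15}
  after event 6 (t=41: DEL count): {total=-15}
  after event 7 (t=44: DEL max): {total=-15}
  after event 8 (t=45: SET total = 48): {total=48}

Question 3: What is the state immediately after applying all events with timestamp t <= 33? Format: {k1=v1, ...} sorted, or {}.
Answer: {count=38, total=-15}

Derivation:
Apply events with t <= 33 (4 events):
  after event 1 (t=4: SET count = 27): {count=27}
  after event 2 (t=12: INC count by 11): {count=38}
  after event 3 (t=22: SET total = -15): {count=38, total=-15}
  after event 4 (t=31: SET total = -15): {count=38, total=-15}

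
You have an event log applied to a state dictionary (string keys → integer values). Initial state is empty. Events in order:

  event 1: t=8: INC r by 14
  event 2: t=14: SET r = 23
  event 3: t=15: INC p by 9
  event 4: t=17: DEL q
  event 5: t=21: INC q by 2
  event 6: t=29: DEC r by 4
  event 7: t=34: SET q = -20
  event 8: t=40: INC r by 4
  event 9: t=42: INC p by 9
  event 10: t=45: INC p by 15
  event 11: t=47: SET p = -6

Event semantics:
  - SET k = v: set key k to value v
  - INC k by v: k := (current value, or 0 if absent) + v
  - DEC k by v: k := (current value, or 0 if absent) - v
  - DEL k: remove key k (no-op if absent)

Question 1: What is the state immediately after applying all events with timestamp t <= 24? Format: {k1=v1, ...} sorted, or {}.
Answer: {p=9, q=2, r=23}

Derivation:
Apply events with t <= 24 (5 events):
  after event 1 (t=8: INC r by 14): {r=14}
  after event 2 (t=14: SET r = 23): {r=23}
  after event 3 (t=15: INC p by 9): {p=9, r=23}
  after event 4 (t=17: DEL q): {p=9, r=23}
  after event 5 (t=21: INC q by 2): {p=9, q=2, r=23}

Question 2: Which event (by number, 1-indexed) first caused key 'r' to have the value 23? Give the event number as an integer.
Answer: 2

Derivation:
Looking for first event where r becomes 23:
  event 1: r = 14
  event 2: r 14 -> 23  <-- first match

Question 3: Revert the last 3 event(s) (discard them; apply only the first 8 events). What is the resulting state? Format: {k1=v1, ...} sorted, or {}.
Answer: {p=9, q=-20, r=23}

Derivation:
Keep first 8 events (discard last 3):
  after event 1 (t=8: INC r by 14): {r=14}
  after event 2 (t=14: SET r = 23): {r=23}
  after event 3 (t=15: INC p by 9): {p=9, r=23}
  after event 4 (t=17: DEL q): {p=9, r=23}
  after event 5 (t=21: INC q by 2): {p=9, q=2, r=23}
  after event 6 (t=29: DEC r by 4): {p=9, q=2, r=19}
  after event 7 (t=34: SET q = -20): {p=9, q=-20, r=19}
  after event 8 (t=40: INC r by 4): {p=9, q=-20, r=23}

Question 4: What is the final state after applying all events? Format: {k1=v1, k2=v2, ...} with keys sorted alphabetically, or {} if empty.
Answer: {p=-6, q=-20, r=23}

Derivation:
  after event 1 (t=8: INC r by 14): {r=14}
  after event 2 (t=14: SET r = 23): {r=23}
  after event 3 (t=15: INC p by 9): {p=9, r=23}
  after event 4 (t=17: DEL q): {p=9, r=23}
  after event 5 (t=21: INC q by 2): {p=9, q=2, r=23}
  after event 6 (t=29: DEC r by 4): {p=9, q=2, r=19}
  after event 7 (t=34: SET q = -20): {p=9, q=-20, r=19}
  after event 8 (t=40: INC r by 4): {p=9, q=-20, r=23}
  after event 9 (t=42: INC p by 9): {p=18, q=-20, r=23}
  after event 10 (t=45: INC p by 15): {p=33, q=-20, r=23}
  after event 11 (t=47: SET p = -6): {p=-6, q=-20, r=23}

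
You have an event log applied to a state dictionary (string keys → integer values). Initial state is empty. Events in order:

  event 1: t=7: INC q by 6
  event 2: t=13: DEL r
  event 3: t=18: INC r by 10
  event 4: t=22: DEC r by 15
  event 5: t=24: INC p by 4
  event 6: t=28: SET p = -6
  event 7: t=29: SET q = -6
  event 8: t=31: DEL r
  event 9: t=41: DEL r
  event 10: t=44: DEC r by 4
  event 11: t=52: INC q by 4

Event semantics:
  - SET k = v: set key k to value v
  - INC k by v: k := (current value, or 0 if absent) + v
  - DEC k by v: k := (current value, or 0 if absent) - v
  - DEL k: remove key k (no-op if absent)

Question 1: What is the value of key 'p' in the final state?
Answer: -6

Derivation:
Track key 'p' through all 11 events:
  event 1 (t=7: INC q by 6): p unchanged
  event 2 (t=13: DEL r): p unchanged
  event 3 (t=18: INC r by 10): p unchanged
  event 4 (t=22: DEC r by 15): p unchanged
  event 5 (t=24: INC p by 4): p (absent) -> 4
  event 6 (t=28: SET p = -6): p 4 -> -6
  event 7 (t=29: SET q = -6): p unchanged
  event 8 (t=31: DEL r): p unchanged
  event 9 (t=41: DEL r): p unchanged
  event 10 (t=44: DEC r by 4): p unchanged
  event 11 (t=52: INC q by 4): p unchanged
Final: p = -6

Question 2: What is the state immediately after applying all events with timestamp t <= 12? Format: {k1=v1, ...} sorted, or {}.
Answer: {q=6}

Derivation:
Apply events with t <= 12 (1 events):
  after event 1 (t=7: INC q by 6): {q=6}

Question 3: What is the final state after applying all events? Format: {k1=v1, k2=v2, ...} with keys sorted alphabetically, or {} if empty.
  after event 1 (t=7: INC q by 6): {q=6}
  after event 2 (t=13: DEL r): {q=6}
  after event 3 (t=18: INC r by 10): {q=6, r=10}
  after event 4 (t=22: DEC r by 15): {q=6, r=-5}
  after event 5 (t=24: INC p by 4): {p=4, q=6, r=-5}
  after event 6 (t=28: SET p = -6): {p=-6, q=6, r=-5}
  after event 7 (t=29: SET q = -6): {p=-6, q=-6, r=-5}
  after event 8 (t=31: DEL r): {p=-6, q=-6}
  after event 9 (t=41: DEL r): {p=-6, q=-6}
  after event 10 (t=44: DEC r by 4): {p=-6, q=-6, r=-4}
  after event 11 (t=52: INC q by 4): {p=-6, q=-2, r=-4}

Answer: {p=-6, q=-2, r=-4}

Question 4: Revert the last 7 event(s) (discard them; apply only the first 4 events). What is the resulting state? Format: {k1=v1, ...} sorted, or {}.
Answer: {q=6, r=-5}

Derivation:
Keep first 4 events (discard last 7):
  after event 1 (t=7: INC q by 6): {q=6}
  after event 2 (t=13: DEL r): {q=6}
  after event 3 (t=18: INC r by 10): {q=6, r=10}
  after event 4 (t=22: DEC r by 15): {q=6, r=-5}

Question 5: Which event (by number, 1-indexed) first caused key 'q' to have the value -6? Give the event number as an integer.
Looking for first event where q becomes -6:
  event 1: q = 6
  event 2: q = 6
  event 3: q = 6
  event 4: q = 6
  event 5: q = 6
  event 6: q = 6
  event 7: q 6 -> -6  <-- first match

Answer: 7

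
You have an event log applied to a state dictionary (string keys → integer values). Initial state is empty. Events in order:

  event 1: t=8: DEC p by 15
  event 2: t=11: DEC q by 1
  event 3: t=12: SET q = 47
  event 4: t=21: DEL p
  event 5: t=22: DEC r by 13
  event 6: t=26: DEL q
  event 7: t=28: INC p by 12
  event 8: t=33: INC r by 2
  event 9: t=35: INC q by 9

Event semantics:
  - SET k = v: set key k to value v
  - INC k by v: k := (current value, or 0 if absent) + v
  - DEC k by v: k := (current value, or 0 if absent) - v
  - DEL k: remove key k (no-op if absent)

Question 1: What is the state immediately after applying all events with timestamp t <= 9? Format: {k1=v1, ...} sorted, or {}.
Answer: {p=-15}

Derivation:
Apply events with t <= 9 (1 events):
  after event 1 (t=8: DEC p by 15): {p=-15}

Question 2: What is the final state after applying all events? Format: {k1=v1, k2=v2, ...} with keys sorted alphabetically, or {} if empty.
  after event 1 (t=8: DEC p by 15): {p=-15}
  after event 2 (t=11: DEC q by 1): {p=-15, q=-1}
  after event 3 (t=12: SET q = 47): {p=-15, q=47}
  after event 4 (t=21: DEL p): {q=47}
  after event 5 (t=22: DEC r by 13): {q=47, r=-13}
  after event 6 (t=26: DEL q): {r=-13}
  after event 7 (t=28: INC p by 12): {p=12, r=-13}
  after event 8 (t=33: INC r by 2): {p=12, r=-11}
  after event 9 (t=35: INC q by 9): {p=12, q=9, r=-11}

Answer: {p=12, q=9, r=-11}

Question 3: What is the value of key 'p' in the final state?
Track key 'p' through all 9 events:
  event 1 (t=8: DEC p by 15): p (absent) -> -15
  event 2 (t=11: DEC q by 1): p unchanged
  event 3 (t=12: SET q = 47): p unchanged
  event 4 (t=21: DEL p): p -15 -> (absent)
  event 5 (t=22: DEC r by 13): p unchanged
  event 6 (t=26: DEL q): p unchanged
  event 7 (t=28: INC p by 12): p (absent) -> 12
  event 8 (t=33: INC r by 2): p unchanged
  event 9 (t=35: INC q by 9): p unchanged
Final: p = 12

Answer: 12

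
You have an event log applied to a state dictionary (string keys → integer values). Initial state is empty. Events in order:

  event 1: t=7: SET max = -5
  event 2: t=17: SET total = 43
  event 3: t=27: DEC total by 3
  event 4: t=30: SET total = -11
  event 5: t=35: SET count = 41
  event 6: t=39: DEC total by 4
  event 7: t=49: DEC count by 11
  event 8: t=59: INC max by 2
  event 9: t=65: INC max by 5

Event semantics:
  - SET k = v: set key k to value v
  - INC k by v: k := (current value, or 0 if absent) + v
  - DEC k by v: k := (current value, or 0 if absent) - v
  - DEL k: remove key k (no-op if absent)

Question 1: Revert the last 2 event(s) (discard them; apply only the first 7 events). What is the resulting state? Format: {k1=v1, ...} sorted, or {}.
Keep first 7 events (discard last 2):
  after event 1 (t=7: SET max = -5): {max=-5}
  after event 2 (t=17: SET total = 43): {max=-5, total=43}
  after event 3 (t=27: DEC total by 3): {max=-5, total=40}
  after event 4 (t=30: SET total = -11): {max=-5, total=-11}
  after event 5 (t=35: SET count = 41): {count=41, max=-5, total=-11}
  after event 6 (t=39: DEC total by 4): {count=41, max=-5, total=-15}
  after event 7 (t=49: DEC count by 11): {count=30, max=-5, total=-15}

Answer: {count=30, max=-5, total=-15}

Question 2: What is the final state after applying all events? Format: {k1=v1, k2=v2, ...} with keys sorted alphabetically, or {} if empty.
  after event 1 (t=7: SET max = -5): {max=-5}
  after event 2 (t=17: SET total = 43): {max=-5, total=43}
  after event 3 (t=27: DEC total by 3): {max=-5, total=40}
  after event 4 (t=30: SET total = -11): {max=-5, total=-11}
  after event 5 (t=35: SET count = 41): {count=41, max=-5, total=-11}
  after event 6 (t=39: DEC total by 4): {count=41, max=-5, total=-15}
  after event 7 (t=49: DEC count by 11): {count=30, max=-5, total=-15}
  after event 8 (t=59: INC max by 2): {count=30, max=-3, total=-15}
  after event 9 (t=65: INC max by 5): {count=30, max=2, total=-15}

Answer: {count=30, max=2, total=-15}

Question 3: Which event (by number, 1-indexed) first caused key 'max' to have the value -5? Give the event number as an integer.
Looking for first event where max becomes -5:
  event 1: max (absent) -> -5  <-- first match

Answer: 1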